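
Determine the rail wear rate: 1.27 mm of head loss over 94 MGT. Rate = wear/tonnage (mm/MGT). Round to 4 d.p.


Wear rate = total wear / cumulative tonnage
Rate = 1.27 / 94
Rate = 0.0135 mm/MGT

0.0135


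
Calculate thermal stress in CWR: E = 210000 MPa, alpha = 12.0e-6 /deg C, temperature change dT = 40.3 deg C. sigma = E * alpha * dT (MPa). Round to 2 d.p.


sigma = E * alpha * dT
sigma = 210000 * 12.0e-6 * 40.3
sigma = 2.52 * 40.3
sigma = 101.56 MPa

101.56


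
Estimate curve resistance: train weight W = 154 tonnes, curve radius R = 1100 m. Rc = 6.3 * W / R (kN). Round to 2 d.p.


Rc = 6.3 * W / R
Rc = 6.3 * 154 / 1100
Rc = 970.2 / 1100
Rc = 0.88 kN

0.88


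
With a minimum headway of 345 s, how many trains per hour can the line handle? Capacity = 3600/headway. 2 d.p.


Capacity = 3600 / headway
Capacity = 3600 / 345
Capacity = 10.43 trains/hour

10.43


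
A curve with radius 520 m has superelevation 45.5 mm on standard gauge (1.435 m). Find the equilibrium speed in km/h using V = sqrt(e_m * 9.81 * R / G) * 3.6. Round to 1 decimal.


Convert cant: e = 45.5 mm = 0.0455 m
V_ms = sqrt(0.0455 * 9.81 * 520 / 1.435)
V_ms = sqrt(161.745366) = 12.7179 m/s
V = 12.7179 * 3.6 = 45.8 km/h

45.8


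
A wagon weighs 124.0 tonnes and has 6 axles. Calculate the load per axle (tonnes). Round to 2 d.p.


Load per axle = total weight / number of axles
Load = 124.0 / 6
Load = 20.67 tonnes

20.67


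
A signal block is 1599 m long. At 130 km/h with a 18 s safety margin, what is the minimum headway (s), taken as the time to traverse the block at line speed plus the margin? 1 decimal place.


V = 130 / 3.6 = 36.1111 m/s
Block traversal time = 1599 / 36.1111 = 44.28 s
Headway = 44.28 + 18
Headway = 62.3 s

62.3


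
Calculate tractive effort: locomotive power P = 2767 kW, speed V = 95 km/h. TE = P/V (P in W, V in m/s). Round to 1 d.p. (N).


Convert: P = 2767 kW = 2767000 W
V = 95 / 3.6 = 26.3889 m/s
TE = 2767000 / 26.3889
TE = 104854.7 N

104854.7


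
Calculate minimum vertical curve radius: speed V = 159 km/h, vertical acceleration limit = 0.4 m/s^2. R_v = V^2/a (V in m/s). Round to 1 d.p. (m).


Convert speed: V = 159 / 3.6 = 44.1667 m/s
V^2 = 1950.6944 m^2/s^2
R_v = 1950.6944 / 0.4
R_v = 4876.7 m

4876.7


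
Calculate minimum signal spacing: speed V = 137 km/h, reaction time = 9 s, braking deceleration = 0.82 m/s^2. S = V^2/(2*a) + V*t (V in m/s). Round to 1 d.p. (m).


V = 137 / 3.6 = 38.0556 m/s
Braking distance = 38.0556^2 / (2*0.82) = 883.0642 m
Sighting distance = 38.0556 * 9 = 342.5 m
S = 883.0642 + 342.5 = 1225.6 m

1225.6


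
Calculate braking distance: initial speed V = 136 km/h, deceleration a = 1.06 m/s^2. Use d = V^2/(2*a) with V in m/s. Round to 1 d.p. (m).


Convert speed: V = 136 / 3.6 = 37.7778 m/s
V^2 = 1427.1605
d = 1427.1605 / (2 * 1.06)
d = 1427.1605 / 2.12
d = 673.2 m

673.2


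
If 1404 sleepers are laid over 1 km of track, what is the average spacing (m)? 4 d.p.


Spacing = 1000 m / number of sleepers
Spacing = 1000 / 1404
Spacing = 0.7123 m

0.7123


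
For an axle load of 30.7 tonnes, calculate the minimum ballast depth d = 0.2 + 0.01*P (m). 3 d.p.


d = 0.2 + 0.01 * 30.7
d = 0.2 + 0.307
d = 0.507 m

0.507


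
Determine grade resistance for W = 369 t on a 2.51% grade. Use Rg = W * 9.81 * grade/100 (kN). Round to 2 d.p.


Rg = W * 9.81 * grade / 100
Rg = 369 * 9.81 * 2.51 / 100
Rg = 3619.89 * 0.0251
Rg = 90.86 kN

90.86


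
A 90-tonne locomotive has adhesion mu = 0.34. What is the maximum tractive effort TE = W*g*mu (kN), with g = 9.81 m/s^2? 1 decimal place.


TE_max = W * g * mu
TE_max = 90 * 9.81 * 0.34
TE_max = 882.9 * 0.34
TE_max = 300.2 kN

300.2


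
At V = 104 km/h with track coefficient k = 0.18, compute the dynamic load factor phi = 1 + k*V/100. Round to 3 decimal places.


phi = 1 + k * V / 100
phi = 1 + 0.18 * 104 / 100
phi = 1 + 0.1872
phi = 1.187

1.187


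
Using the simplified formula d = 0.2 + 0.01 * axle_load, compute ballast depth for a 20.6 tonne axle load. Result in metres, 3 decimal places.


d = 0.2 + 0.01 * 20.6
d = 0.2 + 0.206
d = 0.406 m

0.406


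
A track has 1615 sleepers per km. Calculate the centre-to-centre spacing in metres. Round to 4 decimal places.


Spacing = 1000 m / number of sleepers
Spacing = 1000 / 1615
Spacing = 0.6192 m

0.6192


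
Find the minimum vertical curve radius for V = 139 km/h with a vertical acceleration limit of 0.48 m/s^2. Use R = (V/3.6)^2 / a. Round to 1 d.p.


Convert speed: V = 139 / 3.6 = 38.6111 m/s
V^2 = 1490.8179 m^2/s^2
R_v = 1490.8179 / 0.48
R_v = 3105.9 m

3105.9


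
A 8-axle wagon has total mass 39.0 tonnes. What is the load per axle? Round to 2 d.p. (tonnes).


Load per axle = total weight / number of axles
Load = 39.0 / 8
Load = 4.88 tonnes

4.88


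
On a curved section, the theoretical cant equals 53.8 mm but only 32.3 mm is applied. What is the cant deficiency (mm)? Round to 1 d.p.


Cant deficiency = equilibrium cant - actual cant
CD = 53.8 - 32.3
CD = 21.5 mm

21.5


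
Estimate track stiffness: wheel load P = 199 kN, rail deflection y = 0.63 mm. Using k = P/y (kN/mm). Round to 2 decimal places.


Track stiffness k = P / y
k = 199 / 0.63
k = 315.87 kN/mm

315.87


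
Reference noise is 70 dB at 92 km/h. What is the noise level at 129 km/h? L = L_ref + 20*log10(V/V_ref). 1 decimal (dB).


V/V_ref = 129 / 92 = 1.402174
log10(1.402174) = 0.146802
20 * 0.146802 = 2.936
L = 70 + 2.936 = 72.9 dB

72.9


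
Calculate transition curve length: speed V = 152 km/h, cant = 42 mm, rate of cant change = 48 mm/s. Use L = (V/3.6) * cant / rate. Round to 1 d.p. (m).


Convert speed: V = 152 / 3.6 = 42.2222 m/s
L = 42.2222 * 42 / 48
L = 1773.3333 / 48
L = 36.9 m

36.9


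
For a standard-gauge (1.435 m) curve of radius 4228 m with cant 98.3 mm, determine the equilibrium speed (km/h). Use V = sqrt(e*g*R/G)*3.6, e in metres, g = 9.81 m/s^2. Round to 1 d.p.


Convert cant: e = 98.3 mm = 0.0983 m
V_ms = sqrt(0.0983 * 9.81 * 4228 / 1.435)
V_ms = sqrt(2841.224839) = 53.3031 m/s
V = 53.3031 * 3.6 = 191.9 km/h

191.9


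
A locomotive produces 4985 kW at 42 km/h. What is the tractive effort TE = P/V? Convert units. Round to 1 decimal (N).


Convert: P = 4985 kW = 4985000 W
V = 42 / 3.6 = 11.6667 m/s
TE = 4985000 / 11.6667
TE = 427285.7 N

427285.7


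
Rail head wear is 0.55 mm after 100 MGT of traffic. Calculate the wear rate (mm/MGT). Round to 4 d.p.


Wear rate = total wear / cumulative tonnage
Rate = 0.55 / 100
Rate = 0.0055 mm/MGT

0.0055


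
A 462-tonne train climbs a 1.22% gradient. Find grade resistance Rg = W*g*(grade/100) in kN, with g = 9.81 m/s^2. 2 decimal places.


Rg = W * 9.81 * grade / 100
Rg = 462 * 9.81 * 1.22 / 100
Rg = 4532.22 * 0.0122
Rg = 55.29 kN

55.29


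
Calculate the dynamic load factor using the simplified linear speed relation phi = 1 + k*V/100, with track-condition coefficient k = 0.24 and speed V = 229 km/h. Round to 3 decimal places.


phi = 1 + k * V / 100
phi = 1 + 0.24 * 229 / 100
phi = 1 + 0.5496
phi = 1.550

1.550


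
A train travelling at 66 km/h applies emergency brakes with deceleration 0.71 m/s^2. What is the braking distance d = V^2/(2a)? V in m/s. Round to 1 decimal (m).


Convert speed: V = 66 / 3.6 = 18.3333 m/s
V^2 = 336.1111
d = 336.1111 / (2 * 0.71)
d = 336.1111 / 1.42
d = 236.7 m

236.7


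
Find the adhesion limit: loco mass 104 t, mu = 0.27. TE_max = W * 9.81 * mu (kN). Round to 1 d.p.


TE_max = W * g * mu
TE_max = 104 * 9.81 * 0.27
TE_max = 1020.24 * 0.27
TE_max = 275.5 kN

275.5


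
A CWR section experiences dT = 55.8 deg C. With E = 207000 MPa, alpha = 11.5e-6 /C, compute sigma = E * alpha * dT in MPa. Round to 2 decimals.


sigma = E * alpha * dT
sigma = 207000 * 11.5e-6 * 55.8
sigma = 2.3805 * 55.8
sigma = 132.83 MPa

132.83


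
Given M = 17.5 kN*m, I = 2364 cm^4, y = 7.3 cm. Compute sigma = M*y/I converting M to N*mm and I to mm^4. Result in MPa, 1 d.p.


Convert units:
M = 17.5 kN*m = 17500000 N*mm
y = 7.3 cm = 73 mm
I = 2364 cm^4 = 23640000 mm^4
sigma = 17500000 * 73 / 23640000
sigma = 54.0 MPa

54.0


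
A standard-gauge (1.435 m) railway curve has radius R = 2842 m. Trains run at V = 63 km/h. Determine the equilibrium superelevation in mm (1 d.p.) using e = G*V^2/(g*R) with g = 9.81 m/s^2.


Convert speed: V = 63 / 3.6 = 17.5 m/s
Apply formula: e = 1.435 * 17.5^2 / (9.81 * 2842)
e = 1.435 * 306.25 / 27880.02
e = 0.015763 m = 15.8 mm

15.8


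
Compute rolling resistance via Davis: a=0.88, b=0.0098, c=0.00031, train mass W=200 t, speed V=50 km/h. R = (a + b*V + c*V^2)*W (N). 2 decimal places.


b*V = 0.0098 * 50 = 0.49
c*V^2 = 0.00031 * 2500 = 0.775
R_per_t = 0.88 + 0.49 + 0.775 = 2.145 N/t
R_total = 2.145 * 200 = 429.00 N

429.00


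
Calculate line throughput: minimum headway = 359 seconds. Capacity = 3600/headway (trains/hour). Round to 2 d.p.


Capacity = 3600 / headway
Capacity = 3600 / 359
Capacity = 10.03 trains/hour

10.03


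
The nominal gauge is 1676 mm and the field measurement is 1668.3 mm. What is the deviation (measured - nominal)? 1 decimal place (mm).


Deviation = measured - nominal
Deviation = 1668.3 - 1676
Deviation = -7.7 mm

-7.7


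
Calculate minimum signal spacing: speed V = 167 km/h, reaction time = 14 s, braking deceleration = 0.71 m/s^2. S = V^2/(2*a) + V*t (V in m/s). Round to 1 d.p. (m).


V = 167 / 3.6 = 46.3889 m/s
Braking distance = 46.3889^2 / (2*0.71) = 1515.443 m
Sighting distance = 46.3889 * 14 = 649.4444 m
S = 1515.443 + 649.4444 = 2164.9 m

2164.9


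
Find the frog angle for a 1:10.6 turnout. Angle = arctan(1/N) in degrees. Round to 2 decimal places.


1/N = 1/10.6 = 0.09434
angle = arctan(0.09434) = 0.094061 rad
angle = 0.094061 * 180/pi = 5.39 degrees

5.39


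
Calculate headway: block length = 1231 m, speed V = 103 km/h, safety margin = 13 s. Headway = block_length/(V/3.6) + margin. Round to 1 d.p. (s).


V = 103 / 3.6 = 28.6111 m/s
Block traversal time = 1231 / 28.6111 = 43.0252 s
Headway = 43.0252 + 13
Headway = 56.0 s

56.0


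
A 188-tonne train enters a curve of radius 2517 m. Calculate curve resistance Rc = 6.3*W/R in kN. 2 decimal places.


Rc = 6.3 * W / R
Rc = 6.3 * 188 / 2517
Rc = 1184.4 / 2517
Rc = 0.47 kN

0.47


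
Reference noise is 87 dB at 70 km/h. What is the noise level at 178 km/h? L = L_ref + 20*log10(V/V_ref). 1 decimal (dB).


V/V_ref = 178 / 70 = 2.542857
log10(2.542857) = 0.405322
20 * 0.405322 = 8.1064
L = 87 + 8.1064 = 95.1 dB

95.1


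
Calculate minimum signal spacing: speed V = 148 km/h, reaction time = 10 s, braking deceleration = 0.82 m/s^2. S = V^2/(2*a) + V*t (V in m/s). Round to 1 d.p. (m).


V = 148 / 3.6 = 41.1111 m/s
Braking distance = 41.1111^2 / (2*0.82) = 1030.5631 m
Sighting distance = 41.1111 * 10 = 411.1111 m
S = 1030.5631 + 411.1111 = 1441.7 m

1441.7


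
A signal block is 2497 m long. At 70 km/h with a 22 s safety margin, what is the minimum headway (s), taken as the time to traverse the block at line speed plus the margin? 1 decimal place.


V = 70 / 3.6 = 19.4444 m/s
Block traversal time = 2497 / 19.4444 = 128.4171 s
Headway = 128.4171 + 22
Headway = 150.4 s

150.4


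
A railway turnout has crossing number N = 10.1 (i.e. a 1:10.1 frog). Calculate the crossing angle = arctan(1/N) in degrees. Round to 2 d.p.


1/N = 1/10.1 = 0.09901
angle = arctan(0.09901) = 0.098688 rad
angle = 0.098688 * 180/pi = 5.65 degrees

5.65


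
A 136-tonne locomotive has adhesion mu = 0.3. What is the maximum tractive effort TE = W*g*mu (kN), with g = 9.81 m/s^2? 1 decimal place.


TE_max = W * g * mu
TE_max = 136 * 9.81 * 0.3
TE_max = 1334.16 * 0.3
TE_max = 400.2 kN

400.2


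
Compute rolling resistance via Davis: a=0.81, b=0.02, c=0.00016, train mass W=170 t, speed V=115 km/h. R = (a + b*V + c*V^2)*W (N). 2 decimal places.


b*V = 0.02 * 115 = 2.3
c*V^2 = 0.00016 * 13225 = 2.116
R_per_t = 0.81 + 2.3 + 2.116 = 5.226 N/t
R_total = 5.226 * 170 = 888.42 N

888.42


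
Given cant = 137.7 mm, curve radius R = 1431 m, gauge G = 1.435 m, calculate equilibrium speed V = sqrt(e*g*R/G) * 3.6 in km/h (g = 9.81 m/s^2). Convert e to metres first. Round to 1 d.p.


Convert cant: e = 137.7 mm = 0.1377 m
V_ms = sqrt(0.1377 * 9.81 * 1431 / 1.435)
V_ms = sqrt(1347.071601) = 36.7025 m/s
V = 36.7025 * 3.6 = 132.1 km/h

132.1


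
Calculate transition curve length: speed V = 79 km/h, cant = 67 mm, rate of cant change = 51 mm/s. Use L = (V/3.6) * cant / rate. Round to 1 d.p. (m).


Convert speed: V = 79 / 3.6 = 21.9444 m/s
L = 21.9444 * 67 / 51
L = 1470.2778 / 51
L = 28.8 m

28.8


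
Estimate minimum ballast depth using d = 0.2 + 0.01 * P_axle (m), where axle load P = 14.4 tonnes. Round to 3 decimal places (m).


d = 0.2 + 0.01 * 14.4
d = 0.2 + 0.144
d = 0.344 m

0.344


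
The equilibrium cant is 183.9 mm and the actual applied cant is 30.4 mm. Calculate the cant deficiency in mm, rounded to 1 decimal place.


Cant deficiency = equilibrium cant - actual cant
CD = 183.9 - 30.4
CD = 153.5 mm

153.5


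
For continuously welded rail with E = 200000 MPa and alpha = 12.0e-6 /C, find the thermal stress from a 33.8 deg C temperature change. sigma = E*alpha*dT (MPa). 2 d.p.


sigma = E * alpha * dT
sigma = 200000 * 12.0e-6 * 33.8
sigma = 2.4 * 33.8
sigma = 81.12 MPa

81.12


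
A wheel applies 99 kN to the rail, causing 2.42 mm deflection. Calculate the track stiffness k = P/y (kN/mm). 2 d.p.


Track stiffness k = P / y
k = 99 / 2.42
k = 40.91 kN/mm

40.91


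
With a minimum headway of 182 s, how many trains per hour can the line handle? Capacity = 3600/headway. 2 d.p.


Capacity = 3600 / headway
Capacity = 3600 / 182
Capacity = 19.78 trains/hour

19.78


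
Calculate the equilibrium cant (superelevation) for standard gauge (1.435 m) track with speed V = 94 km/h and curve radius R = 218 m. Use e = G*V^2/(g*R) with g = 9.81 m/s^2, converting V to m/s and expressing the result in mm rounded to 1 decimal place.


Convert speed: V = 94 / 3.6 = 26.1111 m/s
Apply formula: e = 1.435 * 26.1111^2 / (9.81 * 218)
e = 1.435 * 681.7901 / 2138.58
e = 0.457485 m = 457.5 mm

457.5


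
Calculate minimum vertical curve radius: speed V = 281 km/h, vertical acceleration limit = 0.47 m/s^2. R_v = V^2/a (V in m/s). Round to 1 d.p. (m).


Convert speed: V = 281 / 3.6 = 78.0556 m/s
V^2 = 6092.6698 m^2/s^2
R_v = 6092.6698 / 0.47
R_v = 12963.1 m

12963.1


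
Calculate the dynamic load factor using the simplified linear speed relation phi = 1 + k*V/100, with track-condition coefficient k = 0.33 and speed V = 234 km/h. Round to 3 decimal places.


phi = 1 + k * V / 100
phi = 1 + 0.33 * 234 / 100
phi = 1 + 0.7722
phi = 1.772

1.772


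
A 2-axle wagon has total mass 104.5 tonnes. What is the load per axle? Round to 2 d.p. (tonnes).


Load per axle = total weight / number of axles
Load = 104.5 / 2
Load = 52.25 tonnes

52.25


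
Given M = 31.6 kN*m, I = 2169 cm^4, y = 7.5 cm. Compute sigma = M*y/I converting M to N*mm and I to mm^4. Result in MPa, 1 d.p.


Convert units:
M = 31.6 kN*m = 31600000 N*mm
y = 7.5 cm = 75 mm
I = 2169 cm^4 = 21690000 mm^4
sigma = 31600000 * 75 / 21690000
sigma = 109.3 MPa

109.3


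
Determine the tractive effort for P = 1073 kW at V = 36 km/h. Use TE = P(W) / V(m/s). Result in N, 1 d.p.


Convert: P = 1073 kW = 1073000 W
V = 36 / 3.6 = 10.0 m/s
TE = 1073000 / 10.0
TE = 107300.0 N

107300.0


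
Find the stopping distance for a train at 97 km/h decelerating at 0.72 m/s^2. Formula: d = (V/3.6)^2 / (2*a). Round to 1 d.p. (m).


Convert speed: V = 97 / 3.6 = 26.9444 m/s
V^2 = 726.0031
d = 726.0031 / (2 * 0.72)
d = 726.0031 / 1.44
d = 504.2 m

504.2


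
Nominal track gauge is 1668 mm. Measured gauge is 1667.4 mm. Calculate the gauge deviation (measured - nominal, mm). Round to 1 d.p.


Deviation = measured - nominal
Deviation = 1667.4 - 1668
Deviation = -0.6 mm

-0.6


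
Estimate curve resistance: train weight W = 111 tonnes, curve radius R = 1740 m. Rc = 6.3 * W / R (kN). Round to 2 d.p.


Rc = 6.3 * W / R
Rc = 6.3 * 111 / 1740
Rc = 699.3 / 1740
Rc = 0.40 kN

0.40


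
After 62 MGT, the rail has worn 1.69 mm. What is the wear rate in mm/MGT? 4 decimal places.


Wear rate = total wear / cumulative tonnage
Rate = 1.69 / 62
Rate = 0.0273 mm/MGT

0.0273


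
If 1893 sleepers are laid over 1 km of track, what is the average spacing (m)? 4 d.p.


Spacing = 1000 m / number of sleepers
Spacing = 1000 / 1893
Spacing = 0.5283 m

0.5283


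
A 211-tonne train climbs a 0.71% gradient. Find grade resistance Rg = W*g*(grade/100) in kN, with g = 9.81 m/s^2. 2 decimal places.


Rg = W * 9.81 * grade / 100
Rg = 211 * 9.81 * 0.71 / 100
Rg = 2069.91 * 0.0071
Rg = 14.70 kN

14.70


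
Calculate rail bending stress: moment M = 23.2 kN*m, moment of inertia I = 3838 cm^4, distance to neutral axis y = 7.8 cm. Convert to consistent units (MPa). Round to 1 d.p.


Convert units:
M = 23.2 kN*m = 23200000 N*mm
y = 7.8 cm = 78 mm
I = 3838 cm^4 = 38380000 mm^4
sigma = 23200000 * 78 / 38380000
sigma = 47.1 MPa

47.1


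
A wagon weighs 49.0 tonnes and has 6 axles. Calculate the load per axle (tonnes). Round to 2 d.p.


Load per axle = total weight / number of axles
Load = 49.0 / 6
Load = 8.17 tonnes

8.17


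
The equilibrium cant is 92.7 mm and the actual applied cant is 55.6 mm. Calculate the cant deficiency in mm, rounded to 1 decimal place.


Cant deficiency = equilibrium cant - actual cant
CD = 92.7 - 55.6
CD = 37.1 mm

37.1


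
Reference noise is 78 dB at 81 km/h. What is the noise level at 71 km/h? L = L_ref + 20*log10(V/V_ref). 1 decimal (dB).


V/V_ref = 71 / 81 = 0.876543
log10(0.876543) = -0.057227
20 * -0.057227 = -1.1445
L = 78 + -1.1445 = 76.9 dB

76.9


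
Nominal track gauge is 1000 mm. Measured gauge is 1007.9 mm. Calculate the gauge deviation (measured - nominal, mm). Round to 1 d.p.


Deviation = measured - nominal
Deviation = 1007.9 - 1000
Deviation = 7.9 mm

7.9


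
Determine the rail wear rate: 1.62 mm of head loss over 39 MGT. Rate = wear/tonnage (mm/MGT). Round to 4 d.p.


Wear rate = total wear / cumulative tonnage
Rate = 1.62 / 39
Rate = 0.0415 mm/MGT

0.0415


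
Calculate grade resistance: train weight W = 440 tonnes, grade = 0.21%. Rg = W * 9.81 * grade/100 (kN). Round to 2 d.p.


Rg = W * 9.81 * grade / 100
Rg = 440 * 9.81 * 0.21 / 100
Rg = 4316.4 * 0.0021
Rg = 9.06 kN

9.06


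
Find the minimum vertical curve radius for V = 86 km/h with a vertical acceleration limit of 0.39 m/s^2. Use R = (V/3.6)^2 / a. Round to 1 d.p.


Convert speed: V = 86 / 3.6 = 23.8889 m/s
V^2 = 570.679 m^2/s^2
R_v = 570.679 / 0.39
R_v = 1463.3 m

1463.3


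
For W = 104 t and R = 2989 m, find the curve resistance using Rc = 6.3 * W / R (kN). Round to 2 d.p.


Rc = 6.3 * W / R
Rc = 6.3 * 104 / 2989
Rc = 655.2 / 2989
Rc = 0.22 kN

0.22


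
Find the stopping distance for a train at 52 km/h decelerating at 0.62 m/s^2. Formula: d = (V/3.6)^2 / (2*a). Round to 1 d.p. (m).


Convert speed: V = 52 / 3.6 = 14.4444 m/s
V^2 = 208.642
d = 208.642 / (2 * 0.62)
d = 208.642 / 1.24
d = 168.3 m

168.3


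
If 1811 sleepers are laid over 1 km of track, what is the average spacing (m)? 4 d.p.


Spacing = 1000 m / number of sleepers
Spacing = 1000 / 1811
Spacing = 0.5522 m

0.5522


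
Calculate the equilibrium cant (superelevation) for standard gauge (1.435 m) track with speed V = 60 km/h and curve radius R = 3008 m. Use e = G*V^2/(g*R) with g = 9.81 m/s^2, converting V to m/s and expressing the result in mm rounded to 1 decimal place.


Convert speed: V = 60 / 3.6 = 16.6667 m/s
Apply formula: e = 1.435 * 16.6667^2 / (9.81 * 3008)
e = 1.435 * 277.7778 / 29508.48
e = 0.013508 m = 13.5 mm

13.5


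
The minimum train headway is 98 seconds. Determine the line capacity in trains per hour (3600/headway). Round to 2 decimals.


Capacity = 3600 / headway
Capacity = 3600 / 98
Capacity = 36.73 trains/hour

36.73


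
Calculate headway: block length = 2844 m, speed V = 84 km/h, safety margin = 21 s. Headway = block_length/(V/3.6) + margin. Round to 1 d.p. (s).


V = 84 / 3.6 = 23.3333 m/s
Block traversal time = 2844 / 23.3333 = 121.8857 s
Headway = 121.8857 + 21
Headway = 142.9 s

142.9


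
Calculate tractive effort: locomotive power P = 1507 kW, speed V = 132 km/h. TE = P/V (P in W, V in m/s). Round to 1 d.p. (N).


Convert: P = 1507 kW = 1507000 W
V = 132 / 3.6 = 36.6667 m/s
TE = 1507000 / 36.6667
TE = 41100.0 N

41100.0


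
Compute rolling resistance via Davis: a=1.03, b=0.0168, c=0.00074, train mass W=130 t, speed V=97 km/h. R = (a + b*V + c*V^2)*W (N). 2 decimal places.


b*V = 0.0168 * 97 = 1.6296
c*V^2 = 0.00074 * 9409 = 6.96266
R_per_t = 1.03 + 1.6296 + 6.96266 = 9.62226 N/t
R_total = 9.62226 * 130 = 1250.89 N

1250.89


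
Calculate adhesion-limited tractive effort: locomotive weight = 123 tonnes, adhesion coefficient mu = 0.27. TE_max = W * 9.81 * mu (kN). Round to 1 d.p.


TE_max = W * g * mu
TE_max = 123 * 9.81 * 0.27
TE_max = 1206.63 * 0.27
TE_max = 325.8 kN

325.8


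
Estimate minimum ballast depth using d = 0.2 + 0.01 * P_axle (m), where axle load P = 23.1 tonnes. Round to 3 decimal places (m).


d = 0.2 + 0.01 * 23.1
d = 0.2 + 0.231
d = 0.431 m

0.431


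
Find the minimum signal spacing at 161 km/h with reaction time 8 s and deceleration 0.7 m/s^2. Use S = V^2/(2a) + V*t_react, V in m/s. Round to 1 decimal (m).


V = 161 / 3.6 = 44.7222 m/s
Braking distance = 44.7222^2 / (2*0.7) = 1428.6265 m
Sighting distance = 44.7222 * 8 = 357.7778 m
S = 1428.6265 + 357.7778 = 1786.4 m

1786.4


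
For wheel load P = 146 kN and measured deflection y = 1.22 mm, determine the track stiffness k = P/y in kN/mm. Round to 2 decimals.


Track stiffness k = P / y
k = 146 / 1.22
k = 119.67 kN/mm

119.67


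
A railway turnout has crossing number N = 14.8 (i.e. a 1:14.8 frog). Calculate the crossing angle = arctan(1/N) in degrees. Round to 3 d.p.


1/N = 1/14.8 = 0.067568
angle = arctan(0.067568) = 0.067465 rad
angle = 0.067465 * 180/pi = 3.865 degrees

3.865


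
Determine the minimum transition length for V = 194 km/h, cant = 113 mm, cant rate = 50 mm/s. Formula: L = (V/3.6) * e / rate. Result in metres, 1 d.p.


Convert speed: V = 194 / 3.6 = 53.8889 m/s
L = 53.8889 * 113 / 50
L = 6089.4444 / 50
L = 121.8 m

121.8


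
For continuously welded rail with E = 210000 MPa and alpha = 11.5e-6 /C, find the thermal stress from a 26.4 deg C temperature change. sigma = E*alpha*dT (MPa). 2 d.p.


sigma = E * alpha * dT
sigma = 210000 * 11.5e-6 * 26.4
sigma = 2.415 * 26.4
sigma = 63.76 MPa

63.76


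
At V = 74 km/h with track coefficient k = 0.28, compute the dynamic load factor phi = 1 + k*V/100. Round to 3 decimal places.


phi = 1 + k * V / 100
phi = 1 + 0.28 * 74 / 100
phi = 1 + 0.2072
phi = 1.207

1.207


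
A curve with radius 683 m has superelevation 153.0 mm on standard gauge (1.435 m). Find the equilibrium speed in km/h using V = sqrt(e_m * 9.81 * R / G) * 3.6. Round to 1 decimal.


Convert cant: e = 153.0 mm = 0.1530 m
V_ms = sqrt(0.1530 * 9.81 * 683 / 1.435)
V_ms = sqrt(714.379923) = 26.7279 m/s
V = 26.7279 * 3.6 = 96.2 km/h

96.2


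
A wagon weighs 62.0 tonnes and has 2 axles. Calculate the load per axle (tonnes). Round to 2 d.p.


Load per axle = total weight / number of axles
Load = 62.0 / 2
Load = 31.00 tonnes

31.00


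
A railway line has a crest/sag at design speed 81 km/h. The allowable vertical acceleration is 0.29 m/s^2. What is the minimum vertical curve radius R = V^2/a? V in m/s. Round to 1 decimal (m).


Convert speed: V = 81 / 3.6 = 22.5 m/s
V^2 = 506.25 m^2/s^2
R_v = 506.25 / 0.29
R_v = 1745.7 m

1745.7


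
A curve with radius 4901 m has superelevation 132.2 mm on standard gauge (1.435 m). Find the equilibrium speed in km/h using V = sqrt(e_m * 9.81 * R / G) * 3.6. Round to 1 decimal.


Convert cant: e = 132.2 mm = 0.1322 m
V_ms = sqrt(0.1322 * 9.81 * 4901 / 1.435)
V_ms = sqrt(4429.281311) = 66.5528 m/s
V = 66.5528 * 3.6 = 239.6 km/h

239.6


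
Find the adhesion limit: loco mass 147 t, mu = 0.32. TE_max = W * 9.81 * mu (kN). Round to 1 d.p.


TE_max = W * g * mu
TE_max = 147 * 9.81 * 0.32
TE_max = 1442.07 * 0.32
TE_max = 461.5 kN

461.5


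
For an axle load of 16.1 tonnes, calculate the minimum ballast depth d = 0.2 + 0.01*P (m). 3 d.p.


d = 0.2 + 0.01 * 16.1
d = 0.2 + 0.161
d = 0.361 m

0.361


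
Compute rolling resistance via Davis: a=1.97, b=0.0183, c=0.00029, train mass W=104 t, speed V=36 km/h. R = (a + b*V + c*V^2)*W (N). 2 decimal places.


b*V = 0.0183 * 36 = 0.6588
c*V^2 = 0.00029 * 1296 = 0.37584
R_per_t = 1.97 + 0.6588 + 0.37584 = 3.00464 N/t
R_total = 3.00464 * 104 = 312.48 N

312.48


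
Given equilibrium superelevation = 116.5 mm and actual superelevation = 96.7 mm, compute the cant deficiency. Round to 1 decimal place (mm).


Cant deficiency = equilibrium cant - actual cant
CD = 116.5 - 96.7
CD = 19.8 mm

19.8


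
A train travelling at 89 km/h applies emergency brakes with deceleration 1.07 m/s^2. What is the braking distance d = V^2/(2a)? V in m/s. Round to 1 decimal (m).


Convert speed: V = 89 / 3.6 = 24.7222 m/s
V^2 = 611.1883
d = 611.1883 / (2 * 1.07)
d = 611.1883 / 2.14
d = 285.6 m

285.6


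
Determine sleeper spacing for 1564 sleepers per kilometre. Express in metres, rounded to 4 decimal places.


Spacing = 1000 m / number of sleepers
Spacing = 1000 / 1564
Spacing = 0.6394 m

0.6394


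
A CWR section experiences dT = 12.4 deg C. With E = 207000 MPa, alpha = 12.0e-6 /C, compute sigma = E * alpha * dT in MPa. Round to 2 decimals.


sigma = E * alpha * dT
sigma = 207000 * 12.0e-6 * 12.4
sigma = 2.484 * 12.4
sigma = 30.80 MPa

30.80


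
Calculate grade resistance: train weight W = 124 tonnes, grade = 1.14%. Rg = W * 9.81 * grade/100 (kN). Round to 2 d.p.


Rg = W * 9.81 * grade / 100
Rg = 124 * 9.81 * 1.14 / 100
Rg = 1216.44 * 0.0114
Rg = 13.87 kN

13.87


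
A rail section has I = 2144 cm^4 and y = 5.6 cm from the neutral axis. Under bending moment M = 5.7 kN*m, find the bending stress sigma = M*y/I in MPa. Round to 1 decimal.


Convert units:
M = 5.7 kN*m = 5700000 N*mm
y = 5.6 cm = 56 mm
I = 2144 cm^4 = 21440000 mm^4
sigma = 5700000 * 56 / 21440000
sigma = 14.9 MPa

14.9


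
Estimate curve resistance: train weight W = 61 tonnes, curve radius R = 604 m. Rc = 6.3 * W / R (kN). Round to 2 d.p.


Rc = 6.3 * W / R
Rc = 6.3 * 61 / 604
Rc = 384.3 / 604
Rc = 0.64 kN

0.64


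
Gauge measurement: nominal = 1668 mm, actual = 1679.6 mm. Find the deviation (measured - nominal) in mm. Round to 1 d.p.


Deviation = measured - nominal
Deviation = 1679.6 - 1668
Deviation = 11.6 mm

11.6


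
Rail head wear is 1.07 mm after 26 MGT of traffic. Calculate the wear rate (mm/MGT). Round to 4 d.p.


Wear rate = total wear / cumulative tonnage
Rate = 1.07 / 26
Rate = 0.0412 mm/MGT

0.0412


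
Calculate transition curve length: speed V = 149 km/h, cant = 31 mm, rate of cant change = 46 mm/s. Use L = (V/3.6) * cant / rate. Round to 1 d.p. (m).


Convert speed: V = 149 / 3.6 = 41.3889 m/s
L = 41.3889 * 31 / 46
L = 1283.0556 / 46
L = 27.9 m

27.9


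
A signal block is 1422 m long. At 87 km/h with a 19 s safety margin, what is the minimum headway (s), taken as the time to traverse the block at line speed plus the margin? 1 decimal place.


V = 87 / 3.6 = 24.1667 m/s
Block traversal time = 1422 / 24.1667 = 58.8414 s
Headway = 58.8414 + 19
Headway = 77.8 s

77.8


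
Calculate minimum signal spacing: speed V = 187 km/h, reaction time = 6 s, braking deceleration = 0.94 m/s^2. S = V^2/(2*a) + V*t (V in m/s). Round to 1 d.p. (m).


V = 187 / 3.6 = 51.9444 m/s
Braking distance = 51.9444^2 / (2*0.94) = 1435.2262 m
Sighting distance = 51.9444 * 6 = 311.6667 m
S = 1435.2262 + 311.6667 = 1746.9 m

1746.9


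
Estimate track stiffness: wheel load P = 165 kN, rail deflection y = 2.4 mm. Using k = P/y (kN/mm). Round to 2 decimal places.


Track stiffness k = P / y
k = 165 / 2.4
k = 68.75 kN/mm

68.75


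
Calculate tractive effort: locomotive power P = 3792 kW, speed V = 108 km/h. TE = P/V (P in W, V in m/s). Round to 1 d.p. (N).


Convert: P = 3792 kW = 3792000 W
V = 108 / 3.6 = 30.0 m/s
TE = 3792000 / 30.0
TE = 126400.0 N

126400.0


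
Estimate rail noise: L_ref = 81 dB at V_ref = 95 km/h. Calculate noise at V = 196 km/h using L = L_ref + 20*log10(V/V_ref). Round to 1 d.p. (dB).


V/V_ref = 196 / 95 = 2.063158
log10(2.063158) = 0.314532
20 * 0.314532 = 6.2906
L = 81 + 6.2906 = 87.3 dB

87.3


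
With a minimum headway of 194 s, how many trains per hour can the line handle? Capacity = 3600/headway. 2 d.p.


Capacity = 3600 / headway
Capacity = 3600 / 194
Capacity = 18.56 trains/hour

18.56


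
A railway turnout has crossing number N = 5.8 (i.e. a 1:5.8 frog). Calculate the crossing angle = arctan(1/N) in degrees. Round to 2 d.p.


1/N = 1/5.8 = 0.172414
angle = arctan(0.172414) = 0.170735 rad
angle = 0.170735 * 180/pi = 9.78 degrees

9.78


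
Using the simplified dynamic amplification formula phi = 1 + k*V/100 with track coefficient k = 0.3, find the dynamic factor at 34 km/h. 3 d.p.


phi = 1 + k * V / 100
phi = 1 + 0.3 * 34 / 100
phi = 1 + 0.102
phi = 1.102

1.102


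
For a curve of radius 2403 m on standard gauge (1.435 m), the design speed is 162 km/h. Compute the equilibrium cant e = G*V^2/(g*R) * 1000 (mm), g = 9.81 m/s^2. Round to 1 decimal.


Convert speed: V = 162 / 3.6 = 45.0 m/s
Apply formula: e = 1.435 * 45.0^2 / (9.81 * 2403)
e = 1.435 * 2025.0 / 23573.43
e = 0.123269 m = 123.3 mm

123.3


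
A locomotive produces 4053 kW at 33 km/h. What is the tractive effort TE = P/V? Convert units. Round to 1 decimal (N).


Convert: P = 4053 kW = 4053000 W
V = 33 / 3.6 = 9.1667 m/s
TE = 4053000 / 9.1667
TE = 442145.5 N

442145.5


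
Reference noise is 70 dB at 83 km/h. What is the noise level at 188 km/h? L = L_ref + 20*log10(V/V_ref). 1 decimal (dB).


V/V_ref = 188 / 83 = 2.26506
log10(2.26506) = 0.35508
20 * 0.35508 = 7.1016
L = 70 + 7.1016 = 77.1 dB

77.1


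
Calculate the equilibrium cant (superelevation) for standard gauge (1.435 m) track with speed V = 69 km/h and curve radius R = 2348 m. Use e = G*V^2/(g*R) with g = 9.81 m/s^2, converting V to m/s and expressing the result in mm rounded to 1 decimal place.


Convert speed: V = 69 / 3.6 = 19.1667 m/s
Apply formula: e = 1.435 * 19.1667^2 / (9.81 * 2348)
e = 1.435 * 367.3611 / 23033.88
e = 0.022886 m = 22.9 mm

22.9


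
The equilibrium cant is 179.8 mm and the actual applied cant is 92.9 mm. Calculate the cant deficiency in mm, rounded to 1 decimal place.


Cant deficiency = equilibrium cant - actual cant
CD = 179.8 - 92.9
CD = 86.9 mm

86.9


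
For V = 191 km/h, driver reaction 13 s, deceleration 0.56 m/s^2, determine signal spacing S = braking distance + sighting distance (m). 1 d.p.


V = 191 / 3.6 = 53.0556 m/s
Braking distance = 53.0556^2 / (2*0.56) = 2513.2964 m
Sighting distance = 53.0556 * 13 = 689.7222 m
S = 2513.2964 + 689.7222 = 3203.0 m

3203.0


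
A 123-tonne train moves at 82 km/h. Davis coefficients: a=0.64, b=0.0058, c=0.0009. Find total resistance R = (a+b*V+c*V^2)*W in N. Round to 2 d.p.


b*V = 0.0058 * 82 = 0.4756
c*V^2 = 0.0009 * 6724 = 6.0516
R_per_t = 0.64 + 0.4756 + 6.0516 = 7.1672 N/t
R_total = 7.1672 * 123 = 881.57 N

881.57


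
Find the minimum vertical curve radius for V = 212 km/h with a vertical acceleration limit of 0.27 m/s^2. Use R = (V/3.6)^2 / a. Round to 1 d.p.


Convert speed: V = 212 / 3.6 = 58.8889 m/s
V^2 = 3467.9012 m^2/s^2
R_v = 3467.9012 / 0.27
R_v = 12844.1 m

12844.1


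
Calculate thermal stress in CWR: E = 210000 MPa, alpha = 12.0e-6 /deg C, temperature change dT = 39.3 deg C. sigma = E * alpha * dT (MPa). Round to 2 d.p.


sigma = E * alpha * dT
sigma = 210000 * 12.0e-6 * 39.3
sigma = 2.52 * 39.3
sigma = 99.04 MPa

99.04


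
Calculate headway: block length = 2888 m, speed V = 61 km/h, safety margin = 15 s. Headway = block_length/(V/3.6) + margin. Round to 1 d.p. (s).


V = 61 / 3.6 = 16.9444 m/s
Block traversal time = 2888 / 16.9444 = 170.4393 s
Headway = 170.4393 + 15
Headway = 185.4 s

185.4


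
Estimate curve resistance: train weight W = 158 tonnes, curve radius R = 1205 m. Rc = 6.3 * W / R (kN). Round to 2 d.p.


Rc = 6.3 * W / R
Rc = 6.3 * 158 / 1205
Rc = 995.4 / 1205
Rc = 0.83 kN

0.83


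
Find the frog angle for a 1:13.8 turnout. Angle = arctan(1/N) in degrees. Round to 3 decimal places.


1/N = 1/13.8 = 0.072464
angle = arctan(0.072464) = 0.072337 rad
angle = 0.072337 * 180/pi = 4.145 degrees

4.145


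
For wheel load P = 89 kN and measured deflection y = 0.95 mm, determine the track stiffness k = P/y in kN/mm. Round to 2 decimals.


Track stiffness k = P / y
k = 89 / 0.95
k = 93.68 kN/mm

93.68


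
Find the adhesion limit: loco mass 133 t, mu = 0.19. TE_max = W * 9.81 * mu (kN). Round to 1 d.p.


TE_max = W * g * mu
TE_max = 133 * 9.81 * 0.19
TE_max = 1304.73 * 0.19
TE_max = 247.9 kN

247.9


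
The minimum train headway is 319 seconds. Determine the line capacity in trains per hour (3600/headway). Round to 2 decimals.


Capacity = 3600 / headway
Capacity = 3600 / 319
Capacity = 11.29 trains/hour

11.29


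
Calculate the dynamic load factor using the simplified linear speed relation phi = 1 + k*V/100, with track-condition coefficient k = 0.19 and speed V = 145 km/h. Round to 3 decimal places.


phi = 1 + k * V / 100
phi = 1 + 0.19 * 145 / 100
phi = 1 + 0.2755
phi = 1.276

1.276


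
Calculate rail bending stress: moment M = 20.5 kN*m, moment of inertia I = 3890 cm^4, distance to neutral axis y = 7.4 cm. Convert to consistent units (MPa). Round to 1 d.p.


Convert units:
M = 20.5 kN*m = 20500000 N*mm
y = 7.4 cm = 74 mm
I = 3890 cm^4 = 38900000 mm^4
sigma = 20500000 * 74 / 38900000
sigma = 39.0 MPa

39.0


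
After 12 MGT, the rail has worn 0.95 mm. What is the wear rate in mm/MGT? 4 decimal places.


Wear rate = total wear / cumulative tonnage
Rate = 0.95 / 12
Rate = 0.0792 mm/MGT

0.0792


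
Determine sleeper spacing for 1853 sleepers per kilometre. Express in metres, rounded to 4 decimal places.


Spacing = 1000 m / number of sleepers
Spacing = 1000 / 1853
Spacing = 0.5397 m

0.5397


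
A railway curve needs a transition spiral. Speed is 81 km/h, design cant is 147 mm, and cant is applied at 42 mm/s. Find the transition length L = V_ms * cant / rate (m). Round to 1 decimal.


Convert speed: V = 81 / 3.6 = 22.5 m/s
L = 22.5 * 147 / 42
L = 3307.5 / 42
L = 78.8 m

78.8


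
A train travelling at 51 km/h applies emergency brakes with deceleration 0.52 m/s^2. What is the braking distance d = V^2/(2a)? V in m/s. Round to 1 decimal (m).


Convert speed: V = 51 / 3.6 = 14.1667 m/s
V^2 = 200.6944
d = 200.6944 / (2 * 0.52)
d = 200.6944 / 1.04
d = 193.0 m

193.0


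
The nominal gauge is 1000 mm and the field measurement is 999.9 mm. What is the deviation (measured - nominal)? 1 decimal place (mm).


Deviation = measured - nominal
Deviation = 999.9 - 1000
Deviation = -0.1 mm

-0.1


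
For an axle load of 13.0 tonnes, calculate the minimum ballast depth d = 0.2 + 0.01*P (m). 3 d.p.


d = 0.2 + 0.01 * 13.0
d = 0.2 + 0.13
d = 0.330 m

0.330


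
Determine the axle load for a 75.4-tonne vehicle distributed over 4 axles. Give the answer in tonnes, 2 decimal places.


Load per axle = total weight / number of axles
Load = 75.4 / 4
Load = 18.85 tonnes

18.85


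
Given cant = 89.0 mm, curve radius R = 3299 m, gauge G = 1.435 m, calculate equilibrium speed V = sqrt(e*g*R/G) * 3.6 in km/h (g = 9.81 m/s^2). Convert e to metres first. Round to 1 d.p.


Convert cant: e = 89.0 mm = 0.0890 m
V_ms = sqrt(0.0890 * 9.81 * 3299 / 1.435)
V_ms = sqrt(2007.194362) = 44.8017 m/s
V = 44.8017 * 3.6 = 161.3 km/h

161.3


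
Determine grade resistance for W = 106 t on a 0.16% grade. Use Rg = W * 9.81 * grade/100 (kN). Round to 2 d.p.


Rg = W * 9.81 * grade / 100
Rg = 106 * 9.81 * 0.16 / 100
Rg = 1039.86 * 0.0016
Rg = 1.66 kN

1.66


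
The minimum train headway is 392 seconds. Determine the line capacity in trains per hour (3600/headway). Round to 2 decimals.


Capacity = 3600 / headway
Capacity = 3600 / 392
Capacity = 9.18 trains/hour

9.18


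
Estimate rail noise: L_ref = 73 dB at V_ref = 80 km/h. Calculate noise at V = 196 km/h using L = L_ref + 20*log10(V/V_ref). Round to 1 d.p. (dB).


V/V_ref = 196 / 80 = 2.45
log10(2.45) = 0.389166
20 * 0.389166 = 7.7833
L = 73 + 7.7833 = 80.8 dB

80.8


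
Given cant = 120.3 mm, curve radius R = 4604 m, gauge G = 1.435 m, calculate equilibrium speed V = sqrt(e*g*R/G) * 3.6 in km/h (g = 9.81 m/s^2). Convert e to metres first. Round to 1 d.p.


Convert cant: e = 120.3 mm = 0.1203 m
V_ms = sqrt(0.1203 * 9.81 * 4604 / 1.435)
V_ms = sqrt(3786.326392) = 61.5331 m/s
V = 61.5331 * 3.6 = 221.5 km/h

221.5


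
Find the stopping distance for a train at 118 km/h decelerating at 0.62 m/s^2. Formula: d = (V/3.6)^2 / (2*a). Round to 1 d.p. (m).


Convert speed: V = 118 / 3.6 = 32.7778 m/s
V^2 = 1074.3827
d = 1074.3827 / (2 * 0.62)
d = 1074.3827 / 1.24
d = 866.4 m

866.4


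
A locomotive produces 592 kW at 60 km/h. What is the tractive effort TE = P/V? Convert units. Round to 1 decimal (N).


Convert: P = 592 kW = 592000 W
V = 60 / 3.6 = 16.6667 m/s
TE = 592000 / 16.6667
TE = 35520.0 N

35520.0


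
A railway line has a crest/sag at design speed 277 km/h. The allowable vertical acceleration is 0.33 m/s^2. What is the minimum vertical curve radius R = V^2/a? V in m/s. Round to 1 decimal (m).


Convert speed: V = 277 / 3.6 = 76.9444 m/s
V^2 = 5920.4475 m^2/s^2
R_v = 5920.4475 / 0.33
R_v = 17940.8 m

17940.8


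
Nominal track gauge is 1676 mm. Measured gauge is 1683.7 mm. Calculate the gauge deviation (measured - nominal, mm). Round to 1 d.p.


Deviation = measured - nominal
Deviation = 1683.7 - 1676
Deviation = 7.7 mm

7.7


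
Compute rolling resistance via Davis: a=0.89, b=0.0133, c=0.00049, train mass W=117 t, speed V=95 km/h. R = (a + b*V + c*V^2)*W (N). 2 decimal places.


b*V = 0.0133 * 95 = 1.2635
c*V^2 = 0.00049 * 9025 = 4.42225
R_per_t = 0.89 + 1.2635 + 4.42225 = 6.57575 N/t
R_total = 6.57575 * 117 = 769.36 N

769.36


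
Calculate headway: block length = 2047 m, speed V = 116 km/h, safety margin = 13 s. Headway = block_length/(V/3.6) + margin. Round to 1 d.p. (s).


V = 116 / 3.6 = 32.2222 m/s
Block traversal time = 2047 / 32.2222 = 63.5276 s
Headway = 63.5276 + 13
Headway = 76.5 s

76.5


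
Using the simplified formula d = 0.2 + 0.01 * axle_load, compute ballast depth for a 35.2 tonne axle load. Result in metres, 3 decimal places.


d = 0.2 + 0.01 * 35.2
d = 0.2 + 0.352
d = 0.552 m

0.552


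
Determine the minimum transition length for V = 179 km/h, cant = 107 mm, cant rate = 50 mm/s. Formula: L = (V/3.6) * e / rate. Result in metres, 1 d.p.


Convert speed: V = 179 / 3.6 = 49.7222 m/s
L = 49.7222 * 107 / 50
L = 5320.2778 / 50
L = 106.4 m

106.4


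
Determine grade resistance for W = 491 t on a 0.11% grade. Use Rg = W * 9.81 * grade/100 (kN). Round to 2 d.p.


Rg = W * 9.81 * grade / 100
Rg = 491 * 9.81 * 0.11 / 100
Rg = 4816.71 * 0.0011
Rg = 5.30 kN

5.30


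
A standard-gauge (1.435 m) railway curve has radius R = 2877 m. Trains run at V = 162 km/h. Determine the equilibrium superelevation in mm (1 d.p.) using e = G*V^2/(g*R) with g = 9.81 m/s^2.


Convert speed: V = 162 / 3.6 = 45.0 m/s
Apply formula: e = 1.435 * 45.0^2 / (9.81 * 2877)
e = 1.435 * 2025.0 / 28223.37
e = 0.10296 m = 103.0 mm

103.0


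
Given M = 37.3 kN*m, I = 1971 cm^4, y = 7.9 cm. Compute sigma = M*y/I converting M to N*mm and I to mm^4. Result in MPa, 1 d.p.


Convert units:
M = 37.3 kN*m = 37300000 N*mm
y = 7.9 cm = 79 mm
I = 1971 cm^4 = 19710000 mm^4
sigma = 37300000 * 79 / 19710000
sigma = 149.5 MPa

149.5
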